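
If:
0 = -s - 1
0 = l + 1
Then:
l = -1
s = -1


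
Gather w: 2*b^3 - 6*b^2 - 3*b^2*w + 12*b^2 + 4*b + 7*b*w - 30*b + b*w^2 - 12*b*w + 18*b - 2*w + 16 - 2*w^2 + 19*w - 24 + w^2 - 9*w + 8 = 2*b^3 + 6*b^2 - 8*b + w^2*(b - 1) + w*(-3*b^2 - 5*b + 8)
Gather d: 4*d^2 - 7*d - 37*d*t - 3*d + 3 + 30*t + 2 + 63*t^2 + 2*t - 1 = 4*d^2 + d*(-37*t - 10) + 63*t^2 + 32*t + 4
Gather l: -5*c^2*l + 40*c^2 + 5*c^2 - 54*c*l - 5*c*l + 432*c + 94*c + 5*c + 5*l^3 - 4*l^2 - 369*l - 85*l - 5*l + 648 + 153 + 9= 45*c^2 + 531*c + 5*l^3 - 4*l^2 + l*(-5*c^2 - 59*c - 459) + 810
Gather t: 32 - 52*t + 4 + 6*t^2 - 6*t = 6*t^2 - 58*t + 36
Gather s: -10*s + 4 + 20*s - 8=10*s - 4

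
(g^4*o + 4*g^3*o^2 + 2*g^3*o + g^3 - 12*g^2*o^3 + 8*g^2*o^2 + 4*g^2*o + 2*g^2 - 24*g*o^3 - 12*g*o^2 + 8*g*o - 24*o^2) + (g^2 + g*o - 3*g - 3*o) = g^4*o + 4*g^3*o^2 + 2*g^3*o + g^3 - 12*g^2*o^3 + 8*g^2*o^2 + 4*g^2*o + 3*g^2 - 24*g*o^3 - 12*g*o^2 + 9*g*o - 3*g - 24*o^2 - 3*o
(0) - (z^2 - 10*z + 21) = -z^2 + 10*z - 21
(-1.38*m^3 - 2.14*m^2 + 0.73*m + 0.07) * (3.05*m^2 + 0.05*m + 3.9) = -4.209*m^5 - 6.596*m^4 - 3.2625*m^3 - 8.096*m^2 + 2.8505*m + 0.273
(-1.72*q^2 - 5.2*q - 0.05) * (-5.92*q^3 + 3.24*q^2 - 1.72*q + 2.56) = 10.1824*q^5 + 25.2112*q^4 - 13.5936*q^3 + 4.3788*q^2 - 13.226*q - 0.128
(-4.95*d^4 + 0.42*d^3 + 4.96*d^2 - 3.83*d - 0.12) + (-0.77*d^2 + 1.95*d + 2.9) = -4.95*d^4 + 0.42*d^3 + 4.19*d^2 - 1.88*d + 2.78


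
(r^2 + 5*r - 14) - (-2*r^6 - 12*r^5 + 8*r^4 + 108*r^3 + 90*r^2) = 2*r^6 + 12*r^5 - 8*r^4 - 108*r^3 - 89*r^2 + 5*r - 14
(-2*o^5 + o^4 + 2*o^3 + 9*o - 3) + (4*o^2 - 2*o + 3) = -2*o^5 + o^4 + 2*o^3 + 4*o^2 + 7*o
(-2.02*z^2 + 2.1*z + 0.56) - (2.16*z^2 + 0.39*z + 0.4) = -4.18*z^2 + 1.71*z + 0.16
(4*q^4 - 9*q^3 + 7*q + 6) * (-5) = -20*q^4 + 45*q^3 - 35*q - 30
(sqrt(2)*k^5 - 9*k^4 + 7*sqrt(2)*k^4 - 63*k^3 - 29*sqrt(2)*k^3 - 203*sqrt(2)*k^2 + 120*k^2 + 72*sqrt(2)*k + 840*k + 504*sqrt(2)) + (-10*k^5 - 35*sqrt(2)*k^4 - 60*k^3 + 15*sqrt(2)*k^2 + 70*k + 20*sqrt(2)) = -10*k^5 + sqrt(2)*k^5 - 28*sqrt(2)*k^4 - 9*k^4 - 123*k^3 - 29*sqrt(2)*k^3 - 188*sqrt(2)*k^2 + 120*k^2 + 72*sqrt(2)*k + 910*k + 524*sqrt(2)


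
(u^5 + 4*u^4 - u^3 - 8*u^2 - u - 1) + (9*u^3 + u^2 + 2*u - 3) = u^5 + 4*u^4 + 8*u^3 - 7*u^2 + u - 4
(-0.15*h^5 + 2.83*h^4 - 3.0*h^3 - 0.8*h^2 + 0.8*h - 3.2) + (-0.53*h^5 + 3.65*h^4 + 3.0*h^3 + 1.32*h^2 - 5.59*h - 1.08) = -0.68*h^5 + 6.48*h^4 + 0.52*h^2 - 4.79*h - 4.28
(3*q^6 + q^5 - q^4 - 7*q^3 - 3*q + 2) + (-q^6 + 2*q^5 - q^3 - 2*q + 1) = 2*q^6 + 3*q^5 - q^4 - 8*q^3 - 5*q + 3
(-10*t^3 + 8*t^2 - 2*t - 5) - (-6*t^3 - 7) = -4*t^3 + 8*t^2 - 2*t + 2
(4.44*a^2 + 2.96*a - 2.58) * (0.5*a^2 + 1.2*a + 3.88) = 2.22*a^4 + 6.808*a^3 + 19.4892*a^2 + 8.3888*a - 10.0104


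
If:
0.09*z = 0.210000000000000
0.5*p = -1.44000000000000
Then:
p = -2.88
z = 2.33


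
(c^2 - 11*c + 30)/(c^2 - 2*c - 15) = (c - 6)/(c + 3)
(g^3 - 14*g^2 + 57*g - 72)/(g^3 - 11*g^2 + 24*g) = (g - 3)/g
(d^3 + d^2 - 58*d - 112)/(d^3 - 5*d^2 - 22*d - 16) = (d + 7)/(d + 1)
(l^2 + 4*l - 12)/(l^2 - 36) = (l - 2)/(l - 6)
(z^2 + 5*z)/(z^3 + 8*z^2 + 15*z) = 1/(z + 3)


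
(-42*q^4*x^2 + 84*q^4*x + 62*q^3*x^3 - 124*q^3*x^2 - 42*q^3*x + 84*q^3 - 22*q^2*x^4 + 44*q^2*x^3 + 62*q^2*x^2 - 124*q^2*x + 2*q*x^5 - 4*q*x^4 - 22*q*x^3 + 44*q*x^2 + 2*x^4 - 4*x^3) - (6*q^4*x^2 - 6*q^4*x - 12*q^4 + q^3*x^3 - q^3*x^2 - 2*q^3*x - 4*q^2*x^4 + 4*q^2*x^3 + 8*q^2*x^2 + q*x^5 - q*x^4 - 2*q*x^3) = -48*q^4*x^2 + 90*q^4*x + 12*q^4 + 61*q^3*x^3 - 123*q^3*x^2 - 40*q^3*x + 84*q^3 - 18*q^2*x^4 + 40*q^2*x^3 + 54*q^2*x^2 - 124*q^2*x + q*x^5 - 3*q*x^4 - 20*q*x^3 + 44*q*x^2 + 2*x^4 - 4*x^3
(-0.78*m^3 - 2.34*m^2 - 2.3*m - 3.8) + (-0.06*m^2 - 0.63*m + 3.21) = -0.78*m^3 - 2.4*m^2 - 2.93*m - 0.59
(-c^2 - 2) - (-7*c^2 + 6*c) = 6*c^2 - 6*c - 2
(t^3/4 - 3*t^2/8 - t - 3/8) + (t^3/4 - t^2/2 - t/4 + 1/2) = t^3/2 - 7*t^2/8 - 5*t/4 + 1/8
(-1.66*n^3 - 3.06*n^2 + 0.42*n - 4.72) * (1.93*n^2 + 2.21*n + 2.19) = -3.2038*n^5 - 9.5744*n^4 - 9.5874*n^3 - 14.8828*n^2 - 9.5114*n - 10.3368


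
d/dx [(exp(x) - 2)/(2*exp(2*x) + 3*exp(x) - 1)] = (-(exp(x) - 2)*(4*exp(x) + 3) + 2*exp(2*x) + 3*exp(x) - 1)*exp(x)/(2*exp(2*x) + 3*exp(x) - 1)^2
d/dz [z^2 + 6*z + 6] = 2*z + 6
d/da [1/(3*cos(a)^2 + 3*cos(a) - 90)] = (2*cos(a) + 1)*sin(a)/(3*(cos(a)^2 + cos(a) - 30)^2)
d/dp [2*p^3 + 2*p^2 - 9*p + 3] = 6*p^2 + 4*p - 9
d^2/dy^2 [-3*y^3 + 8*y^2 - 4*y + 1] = 16 - 18*y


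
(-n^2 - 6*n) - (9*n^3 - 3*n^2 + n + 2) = -9*n^3 + 2*n^2 - 7*n - 2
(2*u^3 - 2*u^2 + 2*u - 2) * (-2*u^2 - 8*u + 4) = -4*u^5 - 12*u^4 + 20*u^3 - 20*u^2 + 24*u - 8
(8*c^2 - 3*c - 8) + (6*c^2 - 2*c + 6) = 14*c^2 - 5*c - 2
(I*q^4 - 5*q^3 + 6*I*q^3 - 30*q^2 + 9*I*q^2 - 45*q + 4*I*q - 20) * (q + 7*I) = I*q^5 - 12*q^4 + 6*I*q^4 - 72*q^3 - 26*I*q^3 - 108*q^2 - 206*I*q^2 - 48*q - 315*I*q - 140*I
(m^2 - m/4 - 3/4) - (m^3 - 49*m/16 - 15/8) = -m^3 + m^2 + 45*m/16 + 9/8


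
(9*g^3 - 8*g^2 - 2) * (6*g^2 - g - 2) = 54*g^5 - 57*g^4 - 10*g^3 + 4*g^2 + 2*g + 4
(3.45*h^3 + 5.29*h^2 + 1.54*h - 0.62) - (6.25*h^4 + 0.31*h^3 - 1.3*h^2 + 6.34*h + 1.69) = -6.25*h^4 + 3.14*h^3 + 6.59*h^2 - 4.8*h - 2.31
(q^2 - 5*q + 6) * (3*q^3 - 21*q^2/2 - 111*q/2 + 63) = 3*q^5 - 51*q^4/2 + 15*q^3 + 555*q^2/2 - 648*q + 378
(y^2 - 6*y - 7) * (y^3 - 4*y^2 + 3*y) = y^5 - 10*y^4 + 20*y^3 + 10*y^2 - 21*y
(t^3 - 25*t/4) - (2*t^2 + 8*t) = t^3 - 2*t^2 - 57*t/4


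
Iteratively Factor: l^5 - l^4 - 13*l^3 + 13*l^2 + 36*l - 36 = (l - 1)*(l^4 - 13*l^2 + 36) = (l - 1)*(l + 2)*(l^3 - 2*l^2 - 9*l + 18) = (l - 3)*(l - 1)*(l + 2)*(l^2 + l - 6) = (l - 3)*(l - 1)*(l + 2)*(l + 3)*(l - 2)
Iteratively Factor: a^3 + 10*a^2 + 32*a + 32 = (a + 2)*(a^2 + 8*a + 16) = (a + 2)*(a + 4)*(a + 4)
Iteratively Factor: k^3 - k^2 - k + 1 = (k + 1)*(k^2 - 2*k + 1) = (k - 1)*(k + 1)*(k - 1)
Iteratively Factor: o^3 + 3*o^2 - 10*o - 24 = (o + 2)*(o^2 + o - 12) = (o + 2)*(o + 4)*(o - 3)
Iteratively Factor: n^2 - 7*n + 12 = (n - 4)*(n - 3)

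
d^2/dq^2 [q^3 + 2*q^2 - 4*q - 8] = 6*q + 4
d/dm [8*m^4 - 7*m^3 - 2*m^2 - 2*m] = 32*m^3 - 21*m^2 - 4*m - 2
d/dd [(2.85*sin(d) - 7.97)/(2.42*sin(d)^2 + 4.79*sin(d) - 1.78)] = (-6.897*sin(d)^2 + 38.5748*sin(d) + 33.1033)*cos(d)/(5.8564*sin(d)^4 + 23.1836*sin(d)^3 + 14.3289*sin(d)^2 - 17.0524*sin(d) + 3.1684)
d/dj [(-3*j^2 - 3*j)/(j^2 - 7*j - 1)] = 3*(8*j^2 + 2*j + 1)/(j^4 - 14*j^3 + 47*j^2 + 14*j + 1)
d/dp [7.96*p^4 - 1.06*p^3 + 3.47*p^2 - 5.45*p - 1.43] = 31.84*p^3 - 3.18*p^2 + 6.94*p - 5.45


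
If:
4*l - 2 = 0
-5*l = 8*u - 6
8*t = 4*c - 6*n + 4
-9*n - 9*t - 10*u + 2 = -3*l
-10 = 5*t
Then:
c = -103/48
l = 1/2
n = 137/72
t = -2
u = 7/16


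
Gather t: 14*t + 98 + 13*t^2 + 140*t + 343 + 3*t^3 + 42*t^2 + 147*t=3*t^3 + 55*t^2 + 301*t + 441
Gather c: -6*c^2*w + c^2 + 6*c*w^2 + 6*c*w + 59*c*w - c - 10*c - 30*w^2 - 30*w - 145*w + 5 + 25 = c^2*(1 - 6*w) + c*(6*w^2 + 65*w - 11) - 30*w^2 - 175*w + 30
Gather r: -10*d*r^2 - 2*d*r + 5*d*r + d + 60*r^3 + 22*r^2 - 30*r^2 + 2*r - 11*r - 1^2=d + 60*r^3 + r^2*(-10*d - 8) + r*(3*d - 9) - 1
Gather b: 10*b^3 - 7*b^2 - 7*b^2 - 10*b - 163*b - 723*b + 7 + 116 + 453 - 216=10*b^3 - 14*b^2 - 896*b + 360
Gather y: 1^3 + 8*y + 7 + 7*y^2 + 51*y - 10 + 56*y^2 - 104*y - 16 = 63*y^2 - 45*y - 18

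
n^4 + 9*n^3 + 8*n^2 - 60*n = n*(n - 2)*(n + 5)*(n + 6)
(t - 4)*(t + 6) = t^2 + 2*t - 24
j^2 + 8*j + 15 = (j + 3)*(j + 5)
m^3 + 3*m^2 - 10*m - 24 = (m - 3)*(m + 2)*(m + 4)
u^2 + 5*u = u*(u + 5)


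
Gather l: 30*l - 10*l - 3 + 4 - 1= 20*l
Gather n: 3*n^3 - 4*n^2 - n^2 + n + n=3*n^3 - 5*n^2 + 2*n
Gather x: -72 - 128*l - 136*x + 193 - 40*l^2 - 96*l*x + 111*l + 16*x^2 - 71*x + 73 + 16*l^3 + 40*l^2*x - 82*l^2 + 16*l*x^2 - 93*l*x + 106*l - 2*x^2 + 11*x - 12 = 16*l^3 - 122*l^2 + 89*l + x^2*(16*l + 14) + x*(40*l^2 - 189*l - 196) + 182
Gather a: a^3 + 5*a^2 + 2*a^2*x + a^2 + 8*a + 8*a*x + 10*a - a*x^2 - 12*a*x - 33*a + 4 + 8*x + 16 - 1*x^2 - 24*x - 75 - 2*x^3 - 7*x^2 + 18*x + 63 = a^3 + a^2*(2*x + 6) + a*(-x^2 - 4*x - 15) - 2*x^3 - 8*x^2 + 2*x + 8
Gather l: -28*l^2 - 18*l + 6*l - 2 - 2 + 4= -28*l^2 - 12*l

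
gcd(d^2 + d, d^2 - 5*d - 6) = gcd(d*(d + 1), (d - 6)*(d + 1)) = d + 1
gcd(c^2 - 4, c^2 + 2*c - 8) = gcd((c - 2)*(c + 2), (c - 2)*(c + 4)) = c - 2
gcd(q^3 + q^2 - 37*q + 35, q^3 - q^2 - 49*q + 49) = q^2 + 6*q - 7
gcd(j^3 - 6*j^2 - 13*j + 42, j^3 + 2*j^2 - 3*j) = j + 3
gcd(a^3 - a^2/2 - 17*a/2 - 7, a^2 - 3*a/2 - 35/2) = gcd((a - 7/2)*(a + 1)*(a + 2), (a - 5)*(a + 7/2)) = 1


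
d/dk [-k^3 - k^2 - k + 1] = -3*k^2 - 2*k - 1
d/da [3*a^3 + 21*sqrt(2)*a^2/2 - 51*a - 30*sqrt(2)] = 9*a^2 + 21*sqrt(2)*a - 51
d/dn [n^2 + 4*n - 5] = 2*n + 4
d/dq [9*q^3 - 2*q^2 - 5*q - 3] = 27*q^2 - 4*q - 5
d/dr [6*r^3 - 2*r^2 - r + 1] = 18*r^2 - 4*r - 1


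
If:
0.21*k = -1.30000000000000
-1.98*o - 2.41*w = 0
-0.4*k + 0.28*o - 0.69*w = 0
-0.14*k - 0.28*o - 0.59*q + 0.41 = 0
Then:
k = -6.19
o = -2.92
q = 3.55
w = 2.40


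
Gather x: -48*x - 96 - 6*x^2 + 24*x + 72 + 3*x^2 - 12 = -3*x^2 - 24*x - 36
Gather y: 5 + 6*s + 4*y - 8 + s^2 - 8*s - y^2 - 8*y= s^2 - 2*s - y^2 - 4*y - 3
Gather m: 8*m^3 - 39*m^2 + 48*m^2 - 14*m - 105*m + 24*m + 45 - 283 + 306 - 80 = 8*m^3 + 9*m^2 - 95*m - 12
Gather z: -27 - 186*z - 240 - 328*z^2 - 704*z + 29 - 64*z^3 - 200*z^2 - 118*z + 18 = -64*z^3 - 528*z^2 - 1008*z - 220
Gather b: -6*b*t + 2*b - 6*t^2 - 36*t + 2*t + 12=b*(2 - 6*t) - 6*t^2 - 34*t + 12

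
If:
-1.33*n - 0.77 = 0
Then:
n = -0.58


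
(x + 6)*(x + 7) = x^2 + 13*x + 42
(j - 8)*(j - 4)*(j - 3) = j^3 - 15*j^2 + 68*j - 96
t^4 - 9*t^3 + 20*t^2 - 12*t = t*(t - 6)*(t - 2)*(t - 1)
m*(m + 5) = m^2 + 5*m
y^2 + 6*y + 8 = (y + 2)*(y + 4)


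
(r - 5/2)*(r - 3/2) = r^2 - 4*r + 15/4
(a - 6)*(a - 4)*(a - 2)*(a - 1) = a^4 - 13*a^3 + 56*a^2 - 92*a + 48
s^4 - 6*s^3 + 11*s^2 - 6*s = s*(s - 3)*(s - 2)*(s - 1)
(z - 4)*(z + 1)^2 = z^3 - 2*z^2 - 7*z - 4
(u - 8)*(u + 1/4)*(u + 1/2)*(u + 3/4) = u^4 - 13*u^3/2 - 181*u^2/16 - 173*u/32 - 3/4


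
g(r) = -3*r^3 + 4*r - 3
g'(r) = 4 - 9*r^2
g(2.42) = -35.84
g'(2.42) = -48.71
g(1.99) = -18.68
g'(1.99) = -31.64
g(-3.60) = 122.57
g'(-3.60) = -112.64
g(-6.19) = 683.77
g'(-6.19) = -340.84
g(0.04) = -2.84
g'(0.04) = 3.99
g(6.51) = -804.64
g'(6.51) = -377.42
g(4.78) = -311.53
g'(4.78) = -201.64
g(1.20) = -3.38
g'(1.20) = -8.96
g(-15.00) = 10062.00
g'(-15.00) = -2021.00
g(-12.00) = 5133.00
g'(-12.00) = -1292.00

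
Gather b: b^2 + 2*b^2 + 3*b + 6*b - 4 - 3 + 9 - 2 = 3*b^2 + 9*b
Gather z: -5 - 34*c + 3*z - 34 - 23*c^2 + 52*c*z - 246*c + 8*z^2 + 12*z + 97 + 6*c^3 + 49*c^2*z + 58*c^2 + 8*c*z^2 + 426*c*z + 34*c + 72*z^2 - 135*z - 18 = 6*c^3 + 35*c^2 - 246*c + z^2*(8*c + 80) + z*(49*c^2 + 478*c - 120) + 40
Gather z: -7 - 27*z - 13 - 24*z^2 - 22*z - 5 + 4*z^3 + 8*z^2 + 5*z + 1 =4*z^3 - 16*z^2 - 44*z - 24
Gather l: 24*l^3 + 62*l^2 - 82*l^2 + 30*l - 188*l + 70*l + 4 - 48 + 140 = 24*l^3 - 20*l^2 - 88*l + 96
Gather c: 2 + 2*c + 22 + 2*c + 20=4*c + 44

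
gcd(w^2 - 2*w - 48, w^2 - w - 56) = w - 8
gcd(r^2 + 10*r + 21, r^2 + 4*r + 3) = r + 3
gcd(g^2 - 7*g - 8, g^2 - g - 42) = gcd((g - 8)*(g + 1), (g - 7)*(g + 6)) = 1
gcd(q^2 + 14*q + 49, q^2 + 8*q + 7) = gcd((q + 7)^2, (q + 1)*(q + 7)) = q + 7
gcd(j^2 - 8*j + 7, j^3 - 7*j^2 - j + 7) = j^2 - 8*j + 7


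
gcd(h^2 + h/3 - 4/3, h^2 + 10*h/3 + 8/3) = h + 4/3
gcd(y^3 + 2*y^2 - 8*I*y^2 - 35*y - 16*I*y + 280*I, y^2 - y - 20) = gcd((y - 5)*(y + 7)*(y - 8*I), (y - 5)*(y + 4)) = y - 5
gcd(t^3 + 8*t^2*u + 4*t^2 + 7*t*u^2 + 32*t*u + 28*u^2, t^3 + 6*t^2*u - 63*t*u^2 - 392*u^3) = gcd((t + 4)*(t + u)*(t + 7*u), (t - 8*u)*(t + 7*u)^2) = t + 7*u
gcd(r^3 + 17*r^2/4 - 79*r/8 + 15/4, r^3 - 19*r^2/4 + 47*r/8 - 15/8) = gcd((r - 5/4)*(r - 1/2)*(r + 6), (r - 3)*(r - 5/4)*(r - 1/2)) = r^2 - 7*r/4 + 5/8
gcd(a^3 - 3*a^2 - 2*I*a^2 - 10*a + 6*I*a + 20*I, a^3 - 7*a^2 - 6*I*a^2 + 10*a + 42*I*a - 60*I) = a - 5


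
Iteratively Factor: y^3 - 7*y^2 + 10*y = (y - 2)*(y^2 - 5*y) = y*(y - 2)*(y - 5)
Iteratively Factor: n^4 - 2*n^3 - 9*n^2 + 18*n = (n + 3)*(n^3 - 5*n^2 + 6*n) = n*(n + 3)*(n^2 - 5*n + 6) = n*(n - 2)*(n + 3)*(n - 3)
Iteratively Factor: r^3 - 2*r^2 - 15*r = (r - 5)*(r^2 + 3*r) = (r - 5)*(r + 3)*(r)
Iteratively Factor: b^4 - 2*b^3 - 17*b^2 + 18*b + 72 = (b + 3)*(b^3 - 5*b^2 - 2*b + 24) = (b + 2)*(b + 3)*(b^2 - 7*b + 12) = (b - 4)*(b + 2)*(b + 3)*(b - 3)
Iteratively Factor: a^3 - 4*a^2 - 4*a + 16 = (a - 4)*(a^2 - 4) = (a - 4)*(a - 2)*(a + 2)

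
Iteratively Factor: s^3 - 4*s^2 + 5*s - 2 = (s - 2)*(s^2 - 2*s + 1) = (s - 2)*(s - 1)*(s - 1)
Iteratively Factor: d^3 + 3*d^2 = (d + 3)*(d^2) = d*(d + 3)*(d)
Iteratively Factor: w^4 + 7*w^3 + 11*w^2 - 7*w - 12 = (w + 1)*(w^3 + 6*w^2 + 5*w - 12) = (w + 1)*(w + 4)*(w^2 + 2*w - 3) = (w + 1)*(w + 3)*(w + 4)*(w - 1)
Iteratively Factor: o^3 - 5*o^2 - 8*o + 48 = (o - 4)*(o^2 - o - 12) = (o - 4)*(o + 3)*(o - 4)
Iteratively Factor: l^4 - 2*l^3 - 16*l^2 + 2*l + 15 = (l - 5)*(l^3 + 3*l^2 - l - 3) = (l - 5)*(l + 1)*(l^2 + 2*l - 3) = (l - 5)*(l - 1)*(l + 1)*(l + 3)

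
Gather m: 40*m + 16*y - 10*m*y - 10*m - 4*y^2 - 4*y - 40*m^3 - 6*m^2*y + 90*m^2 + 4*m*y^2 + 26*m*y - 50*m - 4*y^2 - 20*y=-40*m^3 + m^2*(90 - 6*y) + m*(4*y^2 + 16*y - 20) - 8*y^2 - 8*y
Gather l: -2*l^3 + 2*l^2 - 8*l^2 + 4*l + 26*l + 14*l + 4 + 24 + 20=-2*l^3 - 6*l^2 + 44*l + 48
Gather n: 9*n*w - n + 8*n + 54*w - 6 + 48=n*(9*w + 7) + 54*w + 42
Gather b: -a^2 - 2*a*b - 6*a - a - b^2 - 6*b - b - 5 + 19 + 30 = -a^2 - 7*a - b^2 + b*(-2*a - 7) + 44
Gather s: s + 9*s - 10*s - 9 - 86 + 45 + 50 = 0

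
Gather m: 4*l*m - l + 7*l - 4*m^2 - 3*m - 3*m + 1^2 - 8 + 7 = 6*l - 4*m^2 + m*(4*l - 6)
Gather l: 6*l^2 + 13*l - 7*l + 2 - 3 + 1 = 6*l^2 + 6*l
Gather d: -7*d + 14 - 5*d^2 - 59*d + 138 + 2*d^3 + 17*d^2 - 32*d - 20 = 2*d^3 + 12*d^2 - 98*d + 132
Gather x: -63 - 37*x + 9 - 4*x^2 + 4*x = -4*x^2 - 33*x - 54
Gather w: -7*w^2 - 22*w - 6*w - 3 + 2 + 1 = -7*w^2 - 28*w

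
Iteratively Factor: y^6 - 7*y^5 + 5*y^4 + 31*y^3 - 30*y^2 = (y - 5)*(y^5 - 2*y^4 - 5*y^3 + 6*y^2) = (y - 5)*(y - 1)*(y^4 - y^3 - 6*y^2) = y*(y - 5)*(y - 1)*(y^3 - y^2 - 6*y) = y^2*(y - 5)*(y - 1)*(y^2 - y - 6) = y^2*(y - 5)*(y - 1)*(y + 2)*(y - 3)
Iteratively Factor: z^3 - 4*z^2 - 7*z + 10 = (z - 1)*(z^2 - 3*z - 10) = (z - 5)*(z - 1)*(z + 2)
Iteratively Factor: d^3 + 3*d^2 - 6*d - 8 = (d - 2)*(d^2 + 5*d + 4) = (d - 2)*(d + 1)*(d + 4)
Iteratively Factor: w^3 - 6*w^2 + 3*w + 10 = (w - 2)*(w^2 - 4*w - 5) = (w - 5)*(w - 2)*(w + 1)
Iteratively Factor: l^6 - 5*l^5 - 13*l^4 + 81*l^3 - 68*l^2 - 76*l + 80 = (l + 1)*(l^5 - 6*l^4 - 7*l^3 + 88*l^2 - 156*l + 80) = (l - 5)*(l + 1)*(l^4 - l^3 - 12*l^2 + 28*l - 16) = (l - 5)*(l + 1)*(l + 4)*(l^3 - 5*l^2 + 8*l - 4) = (l - 5)*(l - 2)*(l + 1)*(l + 4)*(l^2 - 3*l + 2) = (l - 5)*(l - 2)^2*(l + 1)*(l + 4)*(l - 1)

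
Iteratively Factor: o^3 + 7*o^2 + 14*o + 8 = (o + 2)*(o^2 + 5*o + 4) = (o + 1)*(o + 2)*(o + 4)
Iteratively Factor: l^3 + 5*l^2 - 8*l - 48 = (l + 4)*(l^2 + l - 12) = (l - 3)*(l + 4)*(l + 4)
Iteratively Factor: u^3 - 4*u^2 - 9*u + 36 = (u + 3)*(u^2 - 7*u + 12) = (u - 4)*(u + 3)*(u - 3)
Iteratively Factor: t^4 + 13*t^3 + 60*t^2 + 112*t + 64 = (t + 4)*(t^3 + 9*t^2 + 24*t + 16) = (t + 1)*(t + 4)*(t^2 + 8*t + 16) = (t + 1)*(t + 4)^2*(t + 4)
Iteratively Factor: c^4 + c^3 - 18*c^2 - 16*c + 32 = (c + 4)*(c^3 - 3*c^2 - 6*c + 8) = (c - 4)*(c + 4)*(c^2 + c - 2) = (c - 4)*(c - 1)*(c + 4)*(c + 2)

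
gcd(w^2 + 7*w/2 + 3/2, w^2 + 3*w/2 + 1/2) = w + 1/2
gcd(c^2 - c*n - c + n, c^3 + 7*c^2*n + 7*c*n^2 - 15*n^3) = c - n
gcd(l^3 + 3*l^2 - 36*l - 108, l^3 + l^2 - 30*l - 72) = l^2 - 3*l - 18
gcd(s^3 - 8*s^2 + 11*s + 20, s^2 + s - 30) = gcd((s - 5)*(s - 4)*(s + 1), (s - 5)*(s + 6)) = s - 5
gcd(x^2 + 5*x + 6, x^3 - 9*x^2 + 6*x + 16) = 1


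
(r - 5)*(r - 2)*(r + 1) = r^3 - 6*r^2 + 3*r + 10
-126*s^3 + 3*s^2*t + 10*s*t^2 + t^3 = (-3*s + t)*(6*s + t)*(7*s + t)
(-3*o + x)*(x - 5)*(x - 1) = -3*o*x^2 + 18*o*x - 15*o + x^3 - 6*x^2 + 5*x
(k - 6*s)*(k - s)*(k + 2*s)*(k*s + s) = k^4*s - 5*k^3*s^2 + k^3*s - 8*k^2*s^3 - 5*k^2*s^2 + 12*k*s^4 - 8*k*s^3 + 12*s^4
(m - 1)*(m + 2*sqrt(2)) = m^2 - m + 2*sqrt(2)*m - 2*sqrt(2)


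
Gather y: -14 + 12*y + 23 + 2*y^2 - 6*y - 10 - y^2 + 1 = y^2 + 6*y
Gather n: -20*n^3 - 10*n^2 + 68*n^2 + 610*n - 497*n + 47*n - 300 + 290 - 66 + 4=-20*n^3 + 58*n^2 + 160*n - 72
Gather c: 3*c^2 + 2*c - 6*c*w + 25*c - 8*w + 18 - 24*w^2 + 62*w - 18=3*c^2 + c*(27 - 6*w) - 24*w^2 + 54*w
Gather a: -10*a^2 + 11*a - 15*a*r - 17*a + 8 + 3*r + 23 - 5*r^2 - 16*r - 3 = -10*a^2 + a*(-15*r - 6) - 5*r^2 - 13*r + 28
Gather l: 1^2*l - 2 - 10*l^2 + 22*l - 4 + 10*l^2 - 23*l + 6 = 0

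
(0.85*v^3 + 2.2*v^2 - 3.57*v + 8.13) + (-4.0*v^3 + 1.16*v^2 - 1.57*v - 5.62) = -3.15*v^3 + 3.36*v^2 - 5.14*v + 2.51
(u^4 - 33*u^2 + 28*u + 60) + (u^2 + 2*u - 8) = u^4 - 32*u^2 + 30*u + 52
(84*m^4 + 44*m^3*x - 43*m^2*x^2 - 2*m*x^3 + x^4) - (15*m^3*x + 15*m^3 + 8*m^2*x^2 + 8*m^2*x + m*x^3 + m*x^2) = 84*m^4 + 29*m^3*x - 15*m^3 - 51*m^2*x^2 - 8*m^2*x - 3*m*x^3 - m*x^2 + x^4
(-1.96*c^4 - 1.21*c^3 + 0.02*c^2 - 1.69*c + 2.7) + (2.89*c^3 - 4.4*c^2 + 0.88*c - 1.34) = -1.96*c^4 + 1.68*c^3 - 4.38*c^2 - 0.81*c + 1.36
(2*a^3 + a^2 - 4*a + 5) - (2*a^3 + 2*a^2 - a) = -a^2 - 3*a + 5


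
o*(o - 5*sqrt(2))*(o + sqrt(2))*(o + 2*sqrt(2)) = o^4 - 2*sqrt(2)*o^3 - 26*o^2 - 20*sqrt(2)*o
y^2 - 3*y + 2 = (y - 2)*(y - 1)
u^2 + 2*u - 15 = (u - 3)*(u + 5)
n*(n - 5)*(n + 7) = n^3 + 2*n^2 - 35*n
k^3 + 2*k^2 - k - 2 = (k - 1)*(k + 1)*(k + 2)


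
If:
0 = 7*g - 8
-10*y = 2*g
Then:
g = 8/7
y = -8/35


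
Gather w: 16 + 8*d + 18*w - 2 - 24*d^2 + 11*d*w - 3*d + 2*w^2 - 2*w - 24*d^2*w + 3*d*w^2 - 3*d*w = -24*d^2 + 5*d + w^2*(3*d + 2) + w*(-24*d^2 + 8*d + 16) + 14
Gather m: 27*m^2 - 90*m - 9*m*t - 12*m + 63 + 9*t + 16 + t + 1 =27*m^2 + m*(-9*t - 102) + 10*t + 80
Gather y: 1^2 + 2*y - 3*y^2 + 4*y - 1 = -3*y^2 + 6*y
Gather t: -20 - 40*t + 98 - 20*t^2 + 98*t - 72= -20*t^2 + 58*t + 6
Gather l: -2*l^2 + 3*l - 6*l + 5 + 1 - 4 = -2*l^2 - 3*l + 2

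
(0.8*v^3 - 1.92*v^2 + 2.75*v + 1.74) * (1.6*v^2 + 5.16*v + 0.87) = 1.28*v^5 + 1.056*v^4 - 4.8112*v^3 + 15.3036*v^2 + 11.3709*v + 1.5138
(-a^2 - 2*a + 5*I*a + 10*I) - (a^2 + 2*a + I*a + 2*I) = -2*a^2 - 4*a + 4*I*a + 8*I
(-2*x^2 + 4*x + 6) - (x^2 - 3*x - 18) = -3*x^2 + 7*x + 24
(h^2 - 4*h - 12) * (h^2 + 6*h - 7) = h^4 + 2*h^3 - 43*h^2 - 44*h + 84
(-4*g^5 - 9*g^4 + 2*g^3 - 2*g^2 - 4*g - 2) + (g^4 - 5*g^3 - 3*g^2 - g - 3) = -4*g^5 - 8*g^4 - 3*g^3 - 5*g^2 - 5*g - 5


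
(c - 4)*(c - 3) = c^2 - 7*c + 12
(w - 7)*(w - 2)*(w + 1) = w^3 - 8*w^2 + 5*w + 14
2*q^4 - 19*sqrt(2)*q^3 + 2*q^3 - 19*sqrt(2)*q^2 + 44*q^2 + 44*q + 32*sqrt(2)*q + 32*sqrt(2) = (q - 8*sqrt(2))*(q - 2*sqrt(2))*(sqrt(2)*q + 1)*(sqrt(2)*q + sqrt(2))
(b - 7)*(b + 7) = b^2 - 49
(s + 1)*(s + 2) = s^2 + 3*s + 2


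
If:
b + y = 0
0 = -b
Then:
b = 0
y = 0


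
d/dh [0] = 0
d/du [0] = 0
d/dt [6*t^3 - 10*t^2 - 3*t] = 18*t^2 - 20*t - 3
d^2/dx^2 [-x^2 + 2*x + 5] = -2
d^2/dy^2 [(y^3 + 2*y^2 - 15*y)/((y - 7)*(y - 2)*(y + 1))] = 4*(5*y^6 - 30*y^5 + 123*y^4 - 432*y^3 + 1071*y^2 - 2226*y + 721)/(y^9 - 24*y^8 + 207*y^7 - 710*y^6 + 363*y^5 + 2508*y^4 - 2647*y^3 - 3654*y^2 + 2940*y + 2744)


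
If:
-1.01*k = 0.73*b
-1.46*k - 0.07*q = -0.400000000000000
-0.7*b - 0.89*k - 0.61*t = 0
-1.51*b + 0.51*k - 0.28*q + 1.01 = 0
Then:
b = -0.10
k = 0.07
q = 4.26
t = 0.01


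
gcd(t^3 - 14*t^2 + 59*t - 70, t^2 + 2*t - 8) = t - 2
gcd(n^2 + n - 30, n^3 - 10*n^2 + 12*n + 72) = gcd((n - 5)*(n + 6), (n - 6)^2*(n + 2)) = 1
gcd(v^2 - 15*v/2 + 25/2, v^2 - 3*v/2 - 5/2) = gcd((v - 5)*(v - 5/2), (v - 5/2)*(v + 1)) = v - 5/2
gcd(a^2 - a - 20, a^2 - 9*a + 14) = 1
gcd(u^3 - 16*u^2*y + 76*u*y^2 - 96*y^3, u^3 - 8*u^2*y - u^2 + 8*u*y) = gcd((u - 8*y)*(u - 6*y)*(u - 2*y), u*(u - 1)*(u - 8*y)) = -u + 8*y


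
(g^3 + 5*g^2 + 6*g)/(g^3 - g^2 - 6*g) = (g + 3)/(g - 3)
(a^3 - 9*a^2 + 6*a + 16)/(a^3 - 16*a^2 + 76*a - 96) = (a + 1)/(a - 6)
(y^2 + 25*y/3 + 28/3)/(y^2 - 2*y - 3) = (3*y^2 + 25*y + 28)/(3*(y^2 - 2*y - 3))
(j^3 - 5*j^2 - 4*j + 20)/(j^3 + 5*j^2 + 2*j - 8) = (j^2 - 7*j + 10)/(j^2 + 3*j - 4)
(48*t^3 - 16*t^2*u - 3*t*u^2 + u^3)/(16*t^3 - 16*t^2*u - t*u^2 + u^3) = (3*t - u)/(t - u)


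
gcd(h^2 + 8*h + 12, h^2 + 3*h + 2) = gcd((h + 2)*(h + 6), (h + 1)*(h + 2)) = h + 2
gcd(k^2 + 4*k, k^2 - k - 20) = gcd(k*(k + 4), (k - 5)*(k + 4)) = k + 4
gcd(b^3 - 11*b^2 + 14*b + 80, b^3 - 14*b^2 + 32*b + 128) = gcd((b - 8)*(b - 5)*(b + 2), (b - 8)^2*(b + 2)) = b^2 - 6*b - 16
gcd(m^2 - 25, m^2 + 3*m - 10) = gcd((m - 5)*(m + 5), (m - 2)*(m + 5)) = m + 5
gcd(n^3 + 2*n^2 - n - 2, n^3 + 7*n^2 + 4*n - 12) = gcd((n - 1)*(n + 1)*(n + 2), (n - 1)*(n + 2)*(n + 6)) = n^2 + n - 2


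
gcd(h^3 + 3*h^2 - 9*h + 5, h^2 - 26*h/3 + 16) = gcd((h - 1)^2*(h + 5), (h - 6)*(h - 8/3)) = 1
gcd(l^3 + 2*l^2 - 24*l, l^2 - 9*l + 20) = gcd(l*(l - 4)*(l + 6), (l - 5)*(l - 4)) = l - 4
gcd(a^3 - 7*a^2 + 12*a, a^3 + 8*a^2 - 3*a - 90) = a - 3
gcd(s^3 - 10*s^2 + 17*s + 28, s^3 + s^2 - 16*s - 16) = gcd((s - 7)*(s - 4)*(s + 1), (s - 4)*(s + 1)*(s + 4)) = s^2 - 3*s - 4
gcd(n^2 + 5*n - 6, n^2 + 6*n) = n + 6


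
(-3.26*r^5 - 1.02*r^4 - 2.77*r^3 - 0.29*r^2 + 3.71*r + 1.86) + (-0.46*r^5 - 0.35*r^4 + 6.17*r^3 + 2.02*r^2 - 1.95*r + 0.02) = -3.72*r^5 - 1.37*r^4 + 3.4*r^3 + 1.73*r^2 + 1.76*r + 1.88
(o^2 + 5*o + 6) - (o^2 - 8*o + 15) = 13*o - 9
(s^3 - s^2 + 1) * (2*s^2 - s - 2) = 2*s^5 - 3*s^4 - s^3 + 4*s^2 - s - 2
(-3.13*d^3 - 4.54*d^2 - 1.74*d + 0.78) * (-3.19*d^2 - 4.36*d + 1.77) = 9.9847*d^5 + 28.1294*d^4 + 19.8049*d^3 - 2.9376*d^2 - 6.4806*d + 1.3806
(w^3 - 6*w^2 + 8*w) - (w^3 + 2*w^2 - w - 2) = -8*w^2 + 9*w + 2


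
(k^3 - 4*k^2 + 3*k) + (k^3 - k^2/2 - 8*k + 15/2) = 2*k^3 - 9*k^2/2 - 5*k + 15/2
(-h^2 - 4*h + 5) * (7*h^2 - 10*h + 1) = -7*h^4 - 18*h^3 + 74*h^2 - 54*h + 5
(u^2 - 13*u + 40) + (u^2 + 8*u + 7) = 2*u^2 - 5*u + 47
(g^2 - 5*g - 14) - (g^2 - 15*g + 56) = 10*g - 70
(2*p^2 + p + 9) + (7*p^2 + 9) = 9*p^2 + p + 18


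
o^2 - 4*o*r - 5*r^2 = (o - 5*r)*(o + r)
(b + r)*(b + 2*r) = b^2 + 3*b*r + 2*r^2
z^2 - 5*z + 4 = (z - 4)*(z - 1)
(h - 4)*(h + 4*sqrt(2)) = h^2 - 4*h + 4*sqrt(2)*h - 16*sqrt(2)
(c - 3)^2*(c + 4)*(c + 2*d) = c^4 + 2*c^3*d - 2*c^3 - 4*c^2*d - 15*c^2 - 30*c*d + 36*c + 72*d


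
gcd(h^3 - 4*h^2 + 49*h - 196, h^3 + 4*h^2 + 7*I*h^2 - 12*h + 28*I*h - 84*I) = h + 7*I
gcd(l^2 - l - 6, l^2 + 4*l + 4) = l + 2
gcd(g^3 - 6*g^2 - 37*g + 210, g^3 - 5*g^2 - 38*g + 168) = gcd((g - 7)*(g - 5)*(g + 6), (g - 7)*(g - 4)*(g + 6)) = g^2 - g - 42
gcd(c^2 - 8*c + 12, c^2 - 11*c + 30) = c - 6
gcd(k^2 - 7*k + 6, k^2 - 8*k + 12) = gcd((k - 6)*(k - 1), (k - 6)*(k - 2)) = k - 6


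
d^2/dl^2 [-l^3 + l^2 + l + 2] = 2 - 6*l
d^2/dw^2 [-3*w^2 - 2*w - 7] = -6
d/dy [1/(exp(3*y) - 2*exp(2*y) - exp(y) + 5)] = (-3*exp(2*y) + 4*exp(y) + 1)*exp(y)/(exp(3*y) - 2*exp(2*y) - exp(y) + 5)^2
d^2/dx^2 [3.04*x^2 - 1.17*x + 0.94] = 6.08000000000000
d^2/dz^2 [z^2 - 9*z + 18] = 2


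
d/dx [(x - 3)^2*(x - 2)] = (x - 3)*(3*x - 7)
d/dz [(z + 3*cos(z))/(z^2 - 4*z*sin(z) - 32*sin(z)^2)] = (2*(z + 3*cos(z))*(2*z*cos(z) - z + 2*sin(z) + 16*sin(2*z)) + (3*sin(z) - 1)*(-z^2 + 4*z*sin(z) + 32*sin(z)^2))/((z - 8*sin(z))^2*(z + 4*sin(z))^2)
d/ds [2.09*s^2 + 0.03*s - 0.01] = 4.18*s + 0.03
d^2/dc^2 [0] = 0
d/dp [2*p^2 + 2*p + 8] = 4*p + 2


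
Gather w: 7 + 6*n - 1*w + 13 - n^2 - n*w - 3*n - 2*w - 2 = -n^2 + 3*n + w*(-n - 3) + 18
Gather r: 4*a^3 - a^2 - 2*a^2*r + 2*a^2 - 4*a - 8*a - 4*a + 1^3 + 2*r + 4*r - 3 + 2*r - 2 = 4*a^3 + a^2 - 16*a + r*(8 - 2*a^2) - 4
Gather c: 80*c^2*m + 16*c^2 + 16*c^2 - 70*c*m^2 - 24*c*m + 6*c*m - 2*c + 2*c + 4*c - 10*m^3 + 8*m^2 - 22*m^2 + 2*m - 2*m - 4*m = c^2*(80*m + 32) + c*(-70*m^2 - 18*m + 4) - 10*m^3 - 14*m^2 - 4*m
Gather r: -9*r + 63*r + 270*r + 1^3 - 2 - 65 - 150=324*r - 216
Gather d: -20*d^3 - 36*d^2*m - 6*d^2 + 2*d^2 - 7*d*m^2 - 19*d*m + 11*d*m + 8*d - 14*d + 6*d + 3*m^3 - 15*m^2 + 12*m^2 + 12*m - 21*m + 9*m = -20*d^3 + d^2*(-36*m - 4) + d*(-7*m^2 - 8*m) + 3*m^3 - 3*m^2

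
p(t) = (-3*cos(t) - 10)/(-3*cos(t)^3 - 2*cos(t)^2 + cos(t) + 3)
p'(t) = (-3*cos(t) - 10)*(-9*sin(t)*cos(t)^2 - 4*sin(t)*cos(t) + sin(t))/(-3*cos(t)^3 - 2*cos(t)^2 + cos(t) + 3)^2 + 3*sin(t)/(-3*cos(t)^3 - 2*cos(t)^2 + cos(t) + 3)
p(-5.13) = -3.90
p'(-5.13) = 3.56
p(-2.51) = -3.07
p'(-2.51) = -1.92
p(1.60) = -3.34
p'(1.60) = -0.24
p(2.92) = -2.43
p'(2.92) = 0.90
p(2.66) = -2.79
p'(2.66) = 1.77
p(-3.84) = -3.20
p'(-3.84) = 1.84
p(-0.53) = -28.16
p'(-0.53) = -294.83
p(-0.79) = -7.27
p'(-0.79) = -20.70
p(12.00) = -20.31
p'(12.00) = -157.78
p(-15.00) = -3.22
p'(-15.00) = -1.82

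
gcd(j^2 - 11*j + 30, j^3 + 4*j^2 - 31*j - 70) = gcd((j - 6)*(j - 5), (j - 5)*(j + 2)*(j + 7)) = j - 5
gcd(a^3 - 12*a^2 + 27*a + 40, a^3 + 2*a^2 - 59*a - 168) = a - 8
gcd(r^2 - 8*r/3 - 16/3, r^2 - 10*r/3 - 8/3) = r - 4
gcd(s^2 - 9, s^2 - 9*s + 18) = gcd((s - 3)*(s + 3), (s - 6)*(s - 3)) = s - 3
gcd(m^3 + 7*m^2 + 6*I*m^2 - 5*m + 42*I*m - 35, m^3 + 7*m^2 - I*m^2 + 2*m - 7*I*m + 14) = m^2 + m*(7 + I) + 7*I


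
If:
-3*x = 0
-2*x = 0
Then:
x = 0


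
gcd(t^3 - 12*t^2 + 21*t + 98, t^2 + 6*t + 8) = t + 2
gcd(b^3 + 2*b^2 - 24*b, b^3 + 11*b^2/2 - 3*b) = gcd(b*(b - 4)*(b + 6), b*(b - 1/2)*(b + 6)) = b^2 + 6*b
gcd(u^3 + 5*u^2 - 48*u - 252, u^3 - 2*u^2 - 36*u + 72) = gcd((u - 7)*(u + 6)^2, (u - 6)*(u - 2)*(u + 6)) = u + 6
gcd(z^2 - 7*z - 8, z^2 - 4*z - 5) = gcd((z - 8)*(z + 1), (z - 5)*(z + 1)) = z + 1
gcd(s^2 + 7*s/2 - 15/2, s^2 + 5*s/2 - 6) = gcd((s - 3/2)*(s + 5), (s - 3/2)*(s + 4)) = s - 3/2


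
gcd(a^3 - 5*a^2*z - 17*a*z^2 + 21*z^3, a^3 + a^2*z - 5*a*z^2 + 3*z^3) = -a^2 - 2*a*z + 3*z^2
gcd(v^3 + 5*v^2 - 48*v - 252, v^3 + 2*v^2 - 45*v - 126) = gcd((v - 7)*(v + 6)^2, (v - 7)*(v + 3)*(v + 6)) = v^2 - v - 42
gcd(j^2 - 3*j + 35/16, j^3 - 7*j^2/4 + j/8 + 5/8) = j - 5/4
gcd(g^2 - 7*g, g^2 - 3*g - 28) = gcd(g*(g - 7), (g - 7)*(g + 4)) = g - 7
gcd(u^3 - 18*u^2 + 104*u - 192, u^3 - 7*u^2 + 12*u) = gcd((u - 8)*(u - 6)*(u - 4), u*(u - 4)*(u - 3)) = u - 4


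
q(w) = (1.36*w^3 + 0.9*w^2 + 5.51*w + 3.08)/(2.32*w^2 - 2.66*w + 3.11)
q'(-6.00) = 0.54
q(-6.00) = -2.84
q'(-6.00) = 0.54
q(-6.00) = -2.84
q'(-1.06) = 0.61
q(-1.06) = -0.39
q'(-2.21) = 0.45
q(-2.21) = -0.95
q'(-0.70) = 0.90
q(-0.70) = -0.13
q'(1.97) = -0.20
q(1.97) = 4.05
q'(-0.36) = 1.49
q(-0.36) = 0.26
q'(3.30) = 0.22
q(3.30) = 4.08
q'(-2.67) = 0.46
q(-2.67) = -1.16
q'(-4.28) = 0.51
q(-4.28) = -1.94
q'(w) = (2.66 - 4.64*w)*(1.36*w^3 + 0.9*w^2 + 5.51*w + 3.08)/(2.32*w^2 - 2.66*w + 3.11)^2 + (4.08*w^2 + 1.8*w + 5.51)/(2.32*w^2 - 2.66*w + 3.11)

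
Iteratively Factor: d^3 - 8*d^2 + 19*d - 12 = (d - 1)*(d^2 - 7*d + 12) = (d - 4)*(d - 1)*(d - 3)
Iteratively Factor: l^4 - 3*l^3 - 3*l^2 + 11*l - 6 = (l + 2)*(l^3 - 5*l^2 + 7*l - 3) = (l - 1)*(l + 2)*(l^2 - 4*l + 3) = (l - 3)*(l - 1)*(l + 2)*(l - 1)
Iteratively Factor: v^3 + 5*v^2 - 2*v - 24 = (v - 2)*(v^2 + 7*v + 12) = (v - 2)*(v + 4)*(v + 3)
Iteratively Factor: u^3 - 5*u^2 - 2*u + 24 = (u + 2)*(u^2 - 7*u + 12) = (u - 4)*(u + 2)*(u - 3)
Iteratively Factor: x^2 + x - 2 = (x + 2)*(x - 1)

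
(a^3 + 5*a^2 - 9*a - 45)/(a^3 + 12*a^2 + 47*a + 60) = (a - 3)/(a + 4)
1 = 1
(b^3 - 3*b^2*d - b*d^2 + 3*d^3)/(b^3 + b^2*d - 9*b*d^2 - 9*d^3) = (b - d)/(b + 3*d)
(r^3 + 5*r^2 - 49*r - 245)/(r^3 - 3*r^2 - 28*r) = (r^2 + 12*r + 35)/(r*(r + 4))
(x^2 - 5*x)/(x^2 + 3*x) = (x - 5)/(x + 3)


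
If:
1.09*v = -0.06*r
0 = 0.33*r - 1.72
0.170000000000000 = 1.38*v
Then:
No Solution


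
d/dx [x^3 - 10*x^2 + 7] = x*(3*x - 20)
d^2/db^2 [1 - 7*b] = 0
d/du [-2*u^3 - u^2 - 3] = 2*u*(-3*u - 1)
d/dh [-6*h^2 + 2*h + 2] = 2 - 12*h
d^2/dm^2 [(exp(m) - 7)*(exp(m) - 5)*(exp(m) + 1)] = (9*exp(2*m) - 44*exp(m) + 23)*exp(m)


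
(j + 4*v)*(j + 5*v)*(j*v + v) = j^3*v + 9*j^2*v^2 + j^2*v + 20*j*v^3 + 9*j*v^2 + 20*v^3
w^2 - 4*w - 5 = (w - 5)*(w + 1)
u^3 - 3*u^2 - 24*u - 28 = (u - 7)*(u + 2)^2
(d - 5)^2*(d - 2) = d^3 - 12*d^2 + 45*d - 50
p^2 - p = p*(p - 1)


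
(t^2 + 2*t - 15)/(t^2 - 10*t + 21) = (t + 5)/(t - 7)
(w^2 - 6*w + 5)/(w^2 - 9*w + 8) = (w - 5)/(w - 8)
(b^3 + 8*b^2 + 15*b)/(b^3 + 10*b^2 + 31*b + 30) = b/(b + 2)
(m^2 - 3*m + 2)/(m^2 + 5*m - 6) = (m - 2)/(m + 6)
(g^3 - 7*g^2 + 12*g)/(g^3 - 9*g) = (g - 4)/(g + 3)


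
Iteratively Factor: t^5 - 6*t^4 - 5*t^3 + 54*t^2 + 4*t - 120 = (t + 2)*(t^4 - 8*t^3 + 11*t^2 + 32*t - 60) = (t - 3)*(t + 2)*(t^3 - 5*t^2 - 4*t + 20) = (t - 3)*(t - 2)*(t + 2)*(t^2 - 3*t - 10) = (t - 5)*(t - 3)*(t - 2)*(t + 2)*(t + 2)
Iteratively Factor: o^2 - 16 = (o - 4)*(o + 4)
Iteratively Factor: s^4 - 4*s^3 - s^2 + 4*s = (s - 1)*(s^3 - 3*s^2 - 4*s) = s*(s - 1)*(s^2 - 3*s - 4) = s*(s - 1)*(s + 1)*(s - 4)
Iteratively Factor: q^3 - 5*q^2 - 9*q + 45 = (q + 3)*(q^2 - 8*q + 15) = (q - 3)*(q + 3)*(q - 5)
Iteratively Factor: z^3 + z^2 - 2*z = (z)*(z^2 + z - 2) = z*(z - 1)*(z + 2)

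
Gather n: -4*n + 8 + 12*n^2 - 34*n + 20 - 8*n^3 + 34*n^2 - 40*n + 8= -8*n^3 + 46*n^2 - 78*n + 36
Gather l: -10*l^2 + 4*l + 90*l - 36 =-10*l^2 + 94*l - 36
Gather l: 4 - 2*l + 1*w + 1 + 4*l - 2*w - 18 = 2*l - w - 13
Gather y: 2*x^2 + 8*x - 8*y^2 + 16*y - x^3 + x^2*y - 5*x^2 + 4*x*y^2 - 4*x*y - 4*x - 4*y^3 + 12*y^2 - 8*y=-x^3 - 3*x^2 + 4*x - 4*y^3 + y^2*(4*x + 4) + y*(x^2 - 4*x + 8)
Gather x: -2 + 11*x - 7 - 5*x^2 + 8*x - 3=-5*x^2 + 19*x - 12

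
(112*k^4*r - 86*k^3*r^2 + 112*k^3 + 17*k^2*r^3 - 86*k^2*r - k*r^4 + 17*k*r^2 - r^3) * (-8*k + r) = -896*k^5*r + 800*k^4*r^2 - 896*k^4 - 222*k^3*r^3 + 800*k^3*r + 25*k^2*r^4 - 222*k^2*r^2 - k*r^5 + 25*k*r^3 - r^4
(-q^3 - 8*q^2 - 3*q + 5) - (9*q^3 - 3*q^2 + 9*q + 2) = -10*q^3 - 5*q^2 - 12*q + 3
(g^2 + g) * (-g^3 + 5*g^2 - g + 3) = -g^5 + 4*g^4 + 4*g^3 + 2*g^2 + 3*g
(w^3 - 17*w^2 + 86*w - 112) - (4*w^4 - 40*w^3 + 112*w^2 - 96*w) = -4*w^4 + 41*w^3 - 129*w^2 + 182*w - 112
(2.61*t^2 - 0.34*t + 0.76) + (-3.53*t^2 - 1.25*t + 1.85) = -0.92*t^2 - 1.59*t + 2.61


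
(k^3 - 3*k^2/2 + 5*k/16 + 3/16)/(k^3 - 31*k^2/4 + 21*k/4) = (4*k^2 - 3*k - 1)/(4*k*(k - 7))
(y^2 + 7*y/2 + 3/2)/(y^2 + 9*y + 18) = (y + 1/2)/(y + 6)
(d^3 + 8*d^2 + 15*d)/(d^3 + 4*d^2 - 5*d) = (d + 3)/(d - 1)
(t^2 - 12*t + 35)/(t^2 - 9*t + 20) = (t - 7)/(t - 4)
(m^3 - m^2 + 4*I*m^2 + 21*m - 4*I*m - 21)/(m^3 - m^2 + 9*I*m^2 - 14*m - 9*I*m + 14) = (m - 3*I)/(m + 2*I)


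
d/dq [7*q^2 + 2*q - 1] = 14*q + 2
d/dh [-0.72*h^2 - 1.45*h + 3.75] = -1.44*h - 1.45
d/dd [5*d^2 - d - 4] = 10*d - 1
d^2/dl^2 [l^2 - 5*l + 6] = 2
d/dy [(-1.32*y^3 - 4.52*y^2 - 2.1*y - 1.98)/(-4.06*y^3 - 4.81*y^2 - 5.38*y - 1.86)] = (-3.5527136788005e-15*y^5 - 12.002*y^4 - 2.8488*y^3 - 2.5342*y^2 - 2.2332*y - 6.7464)/(16.4836*y^6 + 39.0572*y^5 + 66.8217*y^4 + 66.8588*y^3 + 46.8376*y^2 + 20.0136*y + 3.4596)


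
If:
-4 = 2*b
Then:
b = -2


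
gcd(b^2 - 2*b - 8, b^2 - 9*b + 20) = b - 4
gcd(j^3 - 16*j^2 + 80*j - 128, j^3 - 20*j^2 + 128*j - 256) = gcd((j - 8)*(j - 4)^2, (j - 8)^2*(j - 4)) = j^2 - 12*j + 32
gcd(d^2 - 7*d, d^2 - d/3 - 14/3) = 1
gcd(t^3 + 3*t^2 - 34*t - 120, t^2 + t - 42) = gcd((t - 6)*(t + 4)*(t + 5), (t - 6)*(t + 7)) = t - 6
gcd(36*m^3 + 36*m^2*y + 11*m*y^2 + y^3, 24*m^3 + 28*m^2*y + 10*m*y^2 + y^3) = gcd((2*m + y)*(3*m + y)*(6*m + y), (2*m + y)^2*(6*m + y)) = 12*m^2 + 8*m*y + y^2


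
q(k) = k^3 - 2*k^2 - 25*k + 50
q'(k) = 3*k^2 - 4*k - 25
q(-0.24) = 55.87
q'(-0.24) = -23.87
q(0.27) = 43.12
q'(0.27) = -25.86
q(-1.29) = 76.78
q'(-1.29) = -14.85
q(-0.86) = 69.38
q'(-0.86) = -19.34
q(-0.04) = 51.00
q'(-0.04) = -24.84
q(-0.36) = 58.69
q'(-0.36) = -23.17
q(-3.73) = 63.53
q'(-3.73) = 31.66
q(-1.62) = 81.00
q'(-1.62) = -10.65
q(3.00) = -16.00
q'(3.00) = -10.00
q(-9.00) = -616.00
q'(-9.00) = 254.00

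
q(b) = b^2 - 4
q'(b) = 2*b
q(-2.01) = 0.04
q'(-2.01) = -4.02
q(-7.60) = 53.76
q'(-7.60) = -15.20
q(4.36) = 15.01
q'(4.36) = 8.72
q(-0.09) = -3.99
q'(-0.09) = -0.18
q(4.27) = 14.23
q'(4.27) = 8.54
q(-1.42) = -1.98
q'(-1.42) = -2.84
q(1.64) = -1.31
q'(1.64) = 3.28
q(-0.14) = -3.98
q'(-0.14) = -0.28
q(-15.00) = 221.00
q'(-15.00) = -30.00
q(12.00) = 140.00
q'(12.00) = 24.00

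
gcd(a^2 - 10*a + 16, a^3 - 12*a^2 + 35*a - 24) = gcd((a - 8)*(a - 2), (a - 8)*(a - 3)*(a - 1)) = a - 8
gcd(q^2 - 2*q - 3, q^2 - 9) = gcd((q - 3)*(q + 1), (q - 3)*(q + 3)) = q - 3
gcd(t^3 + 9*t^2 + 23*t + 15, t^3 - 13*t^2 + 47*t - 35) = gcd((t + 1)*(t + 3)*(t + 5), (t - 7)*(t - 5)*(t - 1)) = 1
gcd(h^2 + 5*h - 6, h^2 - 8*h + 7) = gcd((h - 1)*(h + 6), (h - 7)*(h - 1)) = h - 1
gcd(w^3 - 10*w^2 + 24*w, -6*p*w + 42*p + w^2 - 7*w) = 1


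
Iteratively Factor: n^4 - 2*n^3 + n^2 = (n)*(n^3 - 2*n^2 + n) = n*(n - 1)*(n^2 - n) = n*(n - 1)^2*(n)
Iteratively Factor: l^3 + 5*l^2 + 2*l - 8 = (l + 4)*(l^2 + l - 2) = (l + 2)*(l + 4)*(l - 1)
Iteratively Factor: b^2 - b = (b)*(b - 1)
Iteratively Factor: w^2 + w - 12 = (w + 4)*(w - 3)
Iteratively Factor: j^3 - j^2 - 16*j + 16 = (j + 4)*(j^2 - 5*j + 4) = (j - 4)*(j + 4)*(j - 1)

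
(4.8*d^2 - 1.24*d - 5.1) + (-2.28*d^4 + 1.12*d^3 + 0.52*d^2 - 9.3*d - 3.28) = -2.28*d^4 + 1.12*d^3 + 5.32*d^2 - 10.54*d - 8.38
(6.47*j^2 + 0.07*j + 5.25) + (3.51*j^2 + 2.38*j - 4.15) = 9.98*j^2 + 2.45*j + 1.1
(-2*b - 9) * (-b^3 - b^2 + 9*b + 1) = 2*b^4 + 11*b^3 - 9*b^2 - 83*b - 9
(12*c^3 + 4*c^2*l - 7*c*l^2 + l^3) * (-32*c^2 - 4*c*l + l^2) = -384*c^5 - 176*c^4*l + 220*c^3*l^2 - 11*c*l^4 + l^5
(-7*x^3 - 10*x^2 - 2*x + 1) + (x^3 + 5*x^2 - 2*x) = -6*x^3 - 5*x^2 - 4*x + 1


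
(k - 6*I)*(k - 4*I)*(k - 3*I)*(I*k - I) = I*k^4 + 13*k^3 - I*k^3 - 13*k^2 - 54*I*k^2 - 72*k + 54*I*k + 72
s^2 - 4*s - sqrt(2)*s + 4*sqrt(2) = (s - 4)*(s - sqrt(2))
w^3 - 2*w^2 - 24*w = w*(w - 6)*(w + 4)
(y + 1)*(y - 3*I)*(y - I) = y^3 + y^2 - 4*I*y^2 - 3*y - 4*I*y - 3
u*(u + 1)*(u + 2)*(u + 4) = u^4 + 7*u^3 + 14*u^2 + 8*u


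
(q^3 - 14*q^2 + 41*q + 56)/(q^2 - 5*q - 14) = (q^2 - 7*q - 8)/(q + 2)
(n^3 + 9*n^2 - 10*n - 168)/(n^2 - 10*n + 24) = (n^2 + 13*n + 42)/(n - 6)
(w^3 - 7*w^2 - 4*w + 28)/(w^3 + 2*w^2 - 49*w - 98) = (w - 2)/(w + 7)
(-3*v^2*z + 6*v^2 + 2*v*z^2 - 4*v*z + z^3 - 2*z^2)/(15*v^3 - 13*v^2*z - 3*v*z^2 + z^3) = (z - 2)/(-5*v + z)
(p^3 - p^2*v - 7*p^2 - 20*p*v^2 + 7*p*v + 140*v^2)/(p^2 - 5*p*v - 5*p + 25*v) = (p^2 + 4*p*v - 7*p - 28*v)/(p - 5)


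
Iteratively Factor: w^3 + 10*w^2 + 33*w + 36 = (w + 4)*(w^2 + 6*w + 9) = (w + 3)*(w + 4)*(w + 3)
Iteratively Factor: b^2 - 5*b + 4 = (b - 1)*(b - 4)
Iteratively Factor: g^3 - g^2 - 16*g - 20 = (g + 2)*(g^2 - 3*g - 10) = (g + 2)^2*(g - 5)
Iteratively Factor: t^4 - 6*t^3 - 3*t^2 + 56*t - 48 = (t - 4)*(t^3 - 2*t^2 - 11*t + 12) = (t - 4)*(t + 3)*(t^2 - 5*t + 4) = (t - 4)^2*(t + 3)*(t - 1)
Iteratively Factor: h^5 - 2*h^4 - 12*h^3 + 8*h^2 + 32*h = (h)*(h^4 - 2*h^3 - 12*h^2 + 8*h + 32) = h*(h + 2)*(h^3 - 4*h^2 - 4*h + 16) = h*(h - 2)*(h + 2)*(h^2 - 2*h - 8) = h*(h - 4)*(h - 2)*(h + 2)*(h + 2)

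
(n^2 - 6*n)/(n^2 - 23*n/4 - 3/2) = 4*n/(4*n + 1)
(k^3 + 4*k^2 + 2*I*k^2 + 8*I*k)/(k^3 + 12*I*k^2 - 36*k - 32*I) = k*(k + 4)/(k^2 + 10*I*k - 16)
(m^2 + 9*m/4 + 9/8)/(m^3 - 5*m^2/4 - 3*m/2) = (m + 3/2)/(m*(m - 2))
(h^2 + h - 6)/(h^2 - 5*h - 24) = (h - 2)/(h - 8)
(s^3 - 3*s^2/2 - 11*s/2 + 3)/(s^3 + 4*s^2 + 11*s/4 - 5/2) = 2*(s - 3)/(2*s + 5)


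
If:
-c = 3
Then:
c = -3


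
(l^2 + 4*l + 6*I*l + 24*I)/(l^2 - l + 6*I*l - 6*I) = (l + 4)/(l - 1)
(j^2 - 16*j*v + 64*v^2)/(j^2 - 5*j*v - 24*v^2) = (j - 8*v)/(j + 3*v)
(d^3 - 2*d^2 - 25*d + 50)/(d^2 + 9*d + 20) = (d^2 - 7*d + 10)/(d + 4)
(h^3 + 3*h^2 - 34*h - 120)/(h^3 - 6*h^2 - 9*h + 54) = (h^2 + 9*h + 20)/(h^2 - 9)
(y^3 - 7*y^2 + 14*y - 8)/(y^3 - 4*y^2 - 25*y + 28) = (y^2 - 6*y + 8)/(y^2 - 3*y - 28)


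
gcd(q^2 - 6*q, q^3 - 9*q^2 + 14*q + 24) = q - 6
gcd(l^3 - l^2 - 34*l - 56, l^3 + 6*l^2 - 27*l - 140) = l + 4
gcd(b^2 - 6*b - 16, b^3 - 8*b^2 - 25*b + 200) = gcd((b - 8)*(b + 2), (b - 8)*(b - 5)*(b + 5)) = b - 8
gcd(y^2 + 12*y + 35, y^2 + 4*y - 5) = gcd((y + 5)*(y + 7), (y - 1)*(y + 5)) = y + 5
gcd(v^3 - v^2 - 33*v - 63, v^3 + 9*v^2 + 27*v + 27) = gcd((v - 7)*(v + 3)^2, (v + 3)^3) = v^2 + 6*v + 9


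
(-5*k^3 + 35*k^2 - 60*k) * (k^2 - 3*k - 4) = -5*k^5 + 50*k^4 - 145*k^3 + 40*k^2 + 240*k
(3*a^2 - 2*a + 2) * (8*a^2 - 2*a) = 24*a^4 - 22*a^3 + 20*a^2 - 4*a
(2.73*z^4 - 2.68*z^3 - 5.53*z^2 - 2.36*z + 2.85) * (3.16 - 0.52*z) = -1.4196*z^5 + 10.0204*z^4 - 5.5932*z^3 - 16.2476*z^2 - 8.9396*z + 9.006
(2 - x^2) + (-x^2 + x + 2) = -2*x^2 + x + 4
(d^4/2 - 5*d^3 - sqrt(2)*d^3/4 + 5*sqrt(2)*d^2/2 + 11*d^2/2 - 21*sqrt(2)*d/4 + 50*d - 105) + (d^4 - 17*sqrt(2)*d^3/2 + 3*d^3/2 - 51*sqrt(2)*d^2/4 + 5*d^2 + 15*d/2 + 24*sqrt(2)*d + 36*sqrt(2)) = 3*d^4/2 - 35*sqrt(2)*d^3/4 - 7*d^3/2 - 41*sqrt(2)*d^2/4 + 21*d^2/2 + 75*sqrt(2)*d/4 + 115*d/2 - 105 + 36*sqrt(2)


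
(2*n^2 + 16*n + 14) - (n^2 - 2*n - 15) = n^2 + 18*n + 29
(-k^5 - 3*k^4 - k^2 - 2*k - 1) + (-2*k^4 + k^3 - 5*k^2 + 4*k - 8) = -k^5 - 5*k^4 + k^3 - 6*k^2 + 2*k - 9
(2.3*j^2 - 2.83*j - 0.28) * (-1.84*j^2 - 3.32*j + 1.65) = -4.232*j^4 - 2.4288*j^3 + 13.7058*j^2 - 3.7399*j - 0.462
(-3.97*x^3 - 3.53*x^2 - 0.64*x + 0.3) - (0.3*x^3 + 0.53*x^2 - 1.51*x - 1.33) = -4.27*x^3 - 4.06*x^2 + 0.87*x + 1.63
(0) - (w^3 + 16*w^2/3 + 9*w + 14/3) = -w^3 - 16*w^2/3 - 9*w - 14/3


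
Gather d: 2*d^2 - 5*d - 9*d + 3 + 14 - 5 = 2*d^2 - 14*d + 12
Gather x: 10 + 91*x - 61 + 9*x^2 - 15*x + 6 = 9*x^2 + 76*x - 45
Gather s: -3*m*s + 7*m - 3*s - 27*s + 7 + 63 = 7*m + s*(-3*m - 30) + 70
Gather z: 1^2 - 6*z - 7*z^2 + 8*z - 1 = -7*z^2 + 2*z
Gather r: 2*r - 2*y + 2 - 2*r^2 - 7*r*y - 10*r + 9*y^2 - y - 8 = -2*r^2 + r*(-7*y - 8) + 9*y^2 - 3*y - 6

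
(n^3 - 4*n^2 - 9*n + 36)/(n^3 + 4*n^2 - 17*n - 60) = (n - 3)/(n + 5)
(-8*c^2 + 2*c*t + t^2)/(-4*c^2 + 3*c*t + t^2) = (-2*c + t)/(-c + t)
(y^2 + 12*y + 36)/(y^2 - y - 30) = (y^2 + 12*y + 36)/(y^2 - y - 30)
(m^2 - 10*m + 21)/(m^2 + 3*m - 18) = (m - 7)/(m + 6)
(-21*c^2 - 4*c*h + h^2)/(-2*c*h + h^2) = (21*c^2 + 4*c*h - h^2)/(h*(2*c - h))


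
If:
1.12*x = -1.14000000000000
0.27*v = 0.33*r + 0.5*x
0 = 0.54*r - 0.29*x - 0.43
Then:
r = 0.25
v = -1.58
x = -1.02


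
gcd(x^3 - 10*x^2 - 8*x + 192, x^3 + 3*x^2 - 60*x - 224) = x^2 - 4*x - 32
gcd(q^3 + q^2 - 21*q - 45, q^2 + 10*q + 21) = q + 3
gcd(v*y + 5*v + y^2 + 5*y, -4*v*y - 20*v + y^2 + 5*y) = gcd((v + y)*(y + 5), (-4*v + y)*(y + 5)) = y + 5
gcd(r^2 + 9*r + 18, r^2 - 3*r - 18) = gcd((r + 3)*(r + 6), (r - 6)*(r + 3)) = r + 3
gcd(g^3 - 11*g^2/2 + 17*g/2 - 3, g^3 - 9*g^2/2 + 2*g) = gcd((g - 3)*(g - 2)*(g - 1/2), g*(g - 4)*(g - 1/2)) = g - 1/2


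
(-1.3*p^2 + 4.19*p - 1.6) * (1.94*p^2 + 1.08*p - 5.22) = -2.522*p^4 + 6.7246*p^3 + 8.2072*p^2 - 23.5998*p + 8.352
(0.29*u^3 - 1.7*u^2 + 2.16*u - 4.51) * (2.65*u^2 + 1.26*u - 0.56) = 0.7685*u^5 - 4.1396*u^4 + 3.4196*u^3 - 8.2779*u^2 - 6.8922*u + 2.5256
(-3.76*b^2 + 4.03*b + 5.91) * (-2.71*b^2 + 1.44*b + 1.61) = 10.1896*b^4 - 16.3357*b^3 - 16.2665*b^2 + 14.9987*b + 9.5151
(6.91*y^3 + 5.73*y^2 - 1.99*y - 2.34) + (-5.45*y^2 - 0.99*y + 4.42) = 6.91*y^3 + 0.28*y^2 - 2.98*y + 2.08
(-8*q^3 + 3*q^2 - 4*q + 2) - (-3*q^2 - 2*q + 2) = -8*q^3 + 6*q^2 - 2*q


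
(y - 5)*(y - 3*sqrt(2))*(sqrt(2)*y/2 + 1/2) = sqrt(2)*y^3/2 - 5*sqrt(2)*y^2/2 - 5*y^2/2 - 3*sqrt(2)*y/2 + 25*y/2 + 15*sqrt(2)/2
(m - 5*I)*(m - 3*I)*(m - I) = m^3 - 9*I*m^2 - 23*m + 15*I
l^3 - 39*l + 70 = (l - 5)*(l - 2)*(l + 7)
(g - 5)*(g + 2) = g^2 - 3*g - 10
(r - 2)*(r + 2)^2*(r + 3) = r^4 + 5*r^3 + 2*r^2 - 20*r - 24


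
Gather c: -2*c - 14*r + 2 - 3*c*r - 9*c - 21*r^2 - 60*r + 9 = c*(-3*r - 11) - 21*r^2 - 74*r + 11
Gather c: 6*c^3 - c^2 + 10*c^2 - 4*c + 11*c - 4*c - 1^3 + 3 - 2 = 6*c^3 + 9*c^2 + 3*c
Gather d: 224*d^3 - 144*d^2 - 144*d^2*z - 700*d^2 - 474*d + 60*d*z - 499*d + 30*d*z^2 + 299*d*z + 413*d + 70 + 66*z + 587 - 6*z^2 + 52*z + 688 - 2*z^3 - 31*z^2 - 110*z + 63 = 224*d^3 + d^2*(-144*z - 844) + d*(30*z^2 + 359*z - 560) - 2*z^3 - 37*z^2 + 8*z + 1408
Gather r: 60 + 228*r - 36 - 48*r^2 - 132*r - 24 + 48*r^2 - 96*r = 0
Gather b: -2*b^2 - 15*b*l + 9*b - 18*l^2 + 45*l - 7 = -2*b^2 + b*(9 - 15*l) - 18*l^2 + 45*l - 7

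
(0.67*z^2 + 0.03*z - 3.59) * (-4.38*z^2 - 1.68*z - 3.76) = -2.9346*z^4 - 1.257*z^3 + 13.1546*z^2 + 5.9184*z + 13.4984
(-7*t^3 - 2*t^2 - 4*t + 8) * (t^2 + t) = -7*t^5 - 9*t^4 - 6*t^3 + 4*t^2 + 8*t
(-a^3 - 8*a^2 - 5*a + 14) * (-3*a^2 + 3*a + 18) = 3*a^5 + 21*a^4 - 27*a^3 - 201*a^2 - 48*a + 252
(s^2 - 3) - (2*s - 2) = s^2 - 2*s - 1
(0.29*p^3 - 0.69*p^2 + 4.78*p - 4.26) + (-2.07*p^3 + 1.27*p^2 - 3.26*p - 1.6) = -1.78*p^3 + 0.58*p^2 + 1.52*p - 5.86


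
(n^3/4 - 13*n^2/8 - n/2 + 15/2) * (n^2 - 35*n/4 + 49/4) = n^5/4 - 61*n^4/16 + 537*n^3/32 - 257*n^2/32 - 287*n/4 + 735/8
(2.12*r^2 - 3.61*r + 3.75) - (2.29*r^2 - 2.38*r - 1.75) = -0.17*r^2 - 1.23*r + 5.5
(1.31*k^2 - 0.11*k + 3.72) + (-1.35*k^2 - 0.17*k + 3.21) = -0.04*k^2 - 0.28*k + 6.93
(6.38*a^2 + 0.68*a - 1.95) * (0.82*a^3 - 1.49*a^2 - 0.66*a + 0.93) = 5.2316*a^5 - 8.9486*a^4 - 6.823*a^3 + 8.3901*a^2 + 1.9194*a - 1.8135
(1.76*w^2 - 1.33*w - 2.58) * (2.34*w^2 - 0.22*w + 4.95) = 4.1184*w^4 - 3.4994*w^3 + 2.9674*w^2 - 6.0159*w - 12.771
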